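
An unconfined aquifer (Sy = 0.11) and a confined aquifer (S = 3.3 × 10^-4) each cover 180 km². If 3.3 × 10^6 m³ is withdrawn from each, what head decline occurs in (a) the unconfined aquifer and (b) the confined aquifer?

A = 180 km² = 1.8 × 10^8 m²
Unconfined: Δh_u = ΔV/(Sy·A) = 3.3 × 10^6/(0.11 × 1.8 × 10^8) = 0.1667 m
Confined: Δh_c = ΔV/(S·A) = 3.3 × 10^6/(3.3 × 10^-4 × 1.8 × 10^8) = 55.56 m

Δh_u ≈ 0.167 m; Δh_c ≈ 55.6 m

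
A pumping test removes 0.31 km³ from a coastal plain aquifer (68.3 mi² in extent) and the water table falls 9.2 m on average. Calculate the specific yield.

A = 68.3 mi² = 1.769 × 10^8 m²
ΔV = 0.31 km³ = 3.1 × 10^8 m³
Sy = ΔV / (A × Δh) = 3.1 × 10^8 m³ / (1.769 × 10^8 m² × 9.2 m) = 0.1905

Sy ≈ 0.19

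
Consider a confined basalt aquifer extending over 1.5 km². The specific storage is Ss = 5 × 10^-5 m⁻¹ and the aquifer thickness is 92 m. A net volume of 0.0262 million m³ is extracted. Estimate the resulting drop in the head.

S = Ss × b = 5 × 10^-5 m⁻¹ × 92 m = 4.6 × 10^-3
A = 1.5 km² = 1.5 × 10^6 m²
ΔV = 0.0262 million m³ = 26200 m³
Δh = ΔV / (S × A) = 26200 m³ / (0.0046 × 1.5 × 10^6 m²) = 3.797 m

Δh ≈ 3.8 m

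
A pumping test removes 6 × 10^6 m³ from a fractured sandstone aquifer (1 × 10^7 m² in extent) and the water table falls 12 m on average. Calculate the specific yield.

Sy = ΔV / (A × Δh) = 6 × 10^6 m³ / (1 × 10^7 m² × 12 m) = 0.05

Sy ≈ 0.05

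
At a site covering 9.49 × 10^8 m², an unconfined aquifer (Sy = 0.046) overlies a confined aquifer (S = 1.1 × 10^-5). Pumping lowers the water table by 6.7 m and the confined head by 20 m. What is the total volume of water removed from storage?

Unconfined: ΔV_u = Sy × A × Δh_u = 0.046 × 9.49 × 10^8 × 6.7 = 2.925 × 10^8 m³
Confined: ΔV_c = S × A × Δh_c = 1.1 × 10^-5 × 9.49 × 10^8 × 20 = 2.088 × 10^5 m³
Total ΔV = 2.925 × 10^8 + 2.088 × 10^5 = 2.927 × 10^8 m³

ΔV ≈ 2.93 × 10^8 m³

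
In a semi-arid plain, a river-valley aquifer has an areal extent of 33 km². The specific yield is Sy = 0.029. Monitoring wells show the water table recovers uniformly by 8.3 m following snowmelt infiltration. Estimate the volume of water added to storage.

A = 33 km² = 3.3 × 10^7 m²
ΔV = Sy × A × Δh = 0.029 × 3.3 × 10^7 m² × 8.3 m = 7.943 × 10^6 m³

ΔV ≈ 7.94 × 10^6 m³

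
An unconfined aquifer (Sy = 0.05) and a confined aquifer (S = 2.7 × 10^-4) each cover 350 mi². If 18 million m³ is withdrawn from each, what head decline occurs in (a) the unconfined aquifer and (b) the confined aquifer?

A = 350 mi² = 9.065 × 10^8 m²
ΔV = 18 million m³ = 1.8 × 10^7 m³
Unconfined: Δh_u = ΔV/(Sy·A) = 1.8 × 10^7/(0.05 × 9.065 × 10^8) = 0.3971 m
Confined: Δh_c = ΔV/(S·A) = 1.8 × 10^7/(2.7 × 10^-4 × 9.065 × 10^8) = 73.54 m

Δh_u ≈ 0.397 m; Δh_c ≈ 73.5 m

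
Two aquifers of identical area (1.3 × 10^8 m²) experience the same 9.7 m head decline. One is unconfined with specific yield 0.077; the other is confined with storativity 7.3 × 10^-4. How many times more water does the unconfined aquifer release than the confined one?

Unconfined: ΔV_u = Sy × A × Δh = 0.077 × 1.3 × 10^8 × 9.7 = 9.71 × 10^7 m³
Confined: ΔV_c = S × A × Δh = 7.3 × 10^-4 × 1.3 × 10^8 × 9.7 = 9.205 × 10^5 m³
Ratio = ΔV_u / ΔV_c = Sy / S = 0.077 / 7.3 × 10^-4 = 105.5

ΔV_u / ΔV_c ≈ 105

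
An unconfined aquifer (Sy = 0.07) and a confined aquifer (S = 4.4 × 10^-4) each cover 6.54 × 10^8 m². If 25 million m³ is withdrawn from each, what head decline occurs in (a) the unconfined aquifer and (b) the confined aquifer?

Δh_u ≈ 0.546 m; Δh_c ≈ 86.9 m

ΔV = 25 million m³ = 2.5 × 10^7 m³
Unconfined: Δh_u = ΔV/(Sy·A) = 2.5 × 10^7/(0.07 × 6.54 × 10^8) = 0.5461 m
Confined: Δh_c = ΔV/(S·A) = 2.5 × 10^7/(4.4 × 10^-4 × 6.54 × 10^8) = 86.88 m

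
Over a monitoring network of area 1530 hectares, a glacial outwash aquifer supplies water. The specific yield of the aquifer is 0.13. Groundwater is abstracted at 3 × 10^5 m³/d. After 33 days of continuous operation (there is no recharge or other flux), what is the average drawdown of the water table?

A = 1530 hectares = 1.53 × 10^7 m²
ΔV = Q × t = 3 × 10^5 m³/d × 33 d = 9.9 × 10^6 m³
Δh = ΔV / (Sy × A) = 9.9 × 10^6 / (0.13 × 1.53 × 10^7) = 4.977 m

Δh ≈ 4.98 m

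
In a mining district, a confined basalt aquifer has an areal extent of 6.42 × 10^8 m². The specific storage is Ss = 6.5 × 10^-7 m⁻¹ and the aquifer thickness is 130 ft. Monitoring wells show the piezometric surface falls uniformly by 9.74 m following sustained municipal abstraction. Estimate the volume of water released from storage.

ΔV ≈ 1.61 × 10^5 m³

b = 130 ft = 39.62 m
S = Ss × b = 6.5 × 10^-7 m⁻¹ × 39.62 m = 2.576 × 10^-5
ΔV = S × A × Δh = 2.576 × 10^-5 × 6.42 × 10^8 m² × 9.74 m = 1.611 × 10^5 m³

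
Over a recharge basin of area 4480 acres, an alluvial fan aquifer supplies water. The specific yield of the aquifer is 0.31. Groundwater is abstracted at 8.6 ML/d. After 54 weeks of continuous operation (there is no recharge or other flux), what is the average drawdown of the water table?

A = 4480 acres = 1.813 × 10^7 m²
Q = 8.6 ML/d = 8600 m³/d
t = 54 weeks = 378 d
ΔV = Q × t = 8600 m³/d × 378 d = 3.251 × 10^6 m³
Δh = ΔV / (Sy × A) = 3.251 × 10^6 / (0.31 × 1.813 × 10^7) = 0.5784 m

Δh ≈ 0.578 m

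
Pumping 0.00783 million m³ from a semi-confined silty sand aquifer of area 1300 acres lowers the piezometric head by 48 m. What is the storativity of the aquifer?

S ≈ 3.1 × 10^-5

A = 1300 acres = 5.261 × 10^6 m²
ΔV = 0.00783 million m³ = 7830 m³
S = ΔV / (A × Δh) = 7830 m³ / (5.261 × 10^6 m² × 48 m) = 3.101 × 10^-5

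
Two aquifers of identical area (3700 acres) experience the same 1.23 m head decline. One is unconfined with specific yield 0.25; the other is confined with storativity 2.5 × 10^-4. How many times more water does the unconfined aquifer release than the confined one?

ΔV_u / ΔV_c ≈ 1000

A = 3700 acres = 1.497 × 10^7 m²
Unconfined: ΔV_u = Sy × A × Δh = 0.25 × 1.497 × 10^7 × 1.23 = 4.604 × 10^6 m³
Confined: ΔV_c = S × A × Δh = 2.5 × 10^-4 × 1.497 × 10^7 × 1.23 = 4604 m³
Ratio = ΔV_u / ΔV_c = Sy / S = 0.25 / 2.5 × 10^-4 = 1000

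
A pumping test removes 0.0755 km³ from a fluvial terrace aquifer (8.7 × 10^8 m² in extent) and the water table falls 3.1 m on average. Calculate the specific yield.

Sy ≈ 0.028

ΔV = 0.0755 km³ = 7.55 × 10^7 m³
Sy = ΔV / (A × Δh) = 7.55 × 10^7 m³ / (8.7 × 10^8 m² × 3.1 m) = 0.02799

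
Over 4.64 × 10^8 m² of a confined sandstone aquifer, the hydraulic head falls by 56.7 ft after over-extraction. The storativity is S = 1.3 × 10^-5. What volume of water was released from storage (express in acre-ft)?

Δh = 56.7 ft = 17.28 m
ΔV = S × A × Δh = 1.3 × 10^-5 × 4.64 × 10^8 m² × 17.28 m = 1.042 × 10^5 m³
ΔV = 1.042 × 10^5 m³ = 84.51 acre-ft

ΔV ≈ 84.5 acre-ft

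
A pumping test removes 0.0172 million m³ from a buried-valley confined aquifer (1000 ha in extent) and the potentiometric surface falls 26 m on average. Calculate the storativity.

A = 1000 ha = 1 × 10^7 m²
ΔV = 0.0172 million m³ = 17200 m³
S = ΔV / (A × Δh) = 17200 m³ / (1 × 10^7 m² × 26 m) = 6.615 × 10^-5

S ≈ 6.6 × 10^-5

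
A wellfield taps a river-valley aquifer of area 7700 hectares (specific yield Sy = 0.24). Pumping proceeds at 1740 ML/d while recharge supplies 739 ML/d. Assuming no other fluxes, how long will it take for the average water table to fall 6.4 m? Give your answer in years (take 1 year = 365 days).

A = 7700 hectares = 7.7 × 10^7 m²
ΔV = Sy × A × Δh = 0.24 × 7.7 × 10^7 × 6.4 = 1.183 × 10^8 m³
Net withdrawal = 1740 − 739 = 1001 ML/d = 1.001 × 10^6 m³/d
t = ΔV / Q = 1.183 × 10^8 m³ / 1.001 × 10^6 m³/d = 118.2 d
t = 118.2 d ≈ 0.3237 years

t ≈ 0.324 years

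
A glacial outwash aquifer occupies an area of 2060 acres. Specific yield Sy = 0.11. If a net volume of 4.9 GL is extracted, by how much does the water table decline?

A = 2060 acres = 8.337 × 10^6 m²
ΔV = 4.9 GL = 4.9 × 10^6 m³
Δh = ΔV / (Sy × A) = 4.9 × 10^6 m³ / (0.11 × 8.337 × 10^6 m²) = 5.343 m

Δh ≈ 5.34 m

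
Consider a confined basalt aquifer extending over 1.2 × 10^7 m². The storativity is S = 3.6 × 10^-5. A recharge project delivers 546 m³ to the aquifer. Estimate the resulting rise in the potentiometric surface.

Δh ≈ 1.26 m

Δh = ΔV / (S × A) = 546 m³ / (3.6 × 10^-5 × 1.2 × 10^7 m²) = 1.264 m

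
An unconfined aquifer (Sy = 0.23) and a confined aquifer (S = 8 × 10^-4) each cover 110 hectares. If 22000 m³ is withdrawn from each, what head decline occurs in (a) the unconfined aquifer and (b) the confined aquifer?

Δh_u ≈ 0.087 m; Δh_c ≈ 25 m

A = 110 hectares = 1.1 × 10^6 m²
Unconfined: Δh_u = ΔV/(Sy·A) = 22000/(0.23 × 1.1 × 10^6) = 0.08696 m
Confined: Δh_c = ΔV/(S·A) = 22000/(8 × 10^-4 × 1.1 × 10^6) = 25 m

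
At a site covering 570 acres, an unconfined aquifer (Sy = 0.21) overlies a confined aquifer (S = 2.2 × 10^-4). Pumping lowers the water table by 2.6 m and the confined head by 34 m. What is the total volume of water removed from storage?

ΔV ≈ 1.28 × 10^6 m³

A = 570 acres = 2.307 × 10^6 m²
Unconfined: ΔV_u = Sy × A × Δh_u = 0.21 × 2.307 × 10^6 × 2.6 = 1.259 × 10^6 m³
Confined: ΔV_c = S × A × Δh_c = 2.2 × 10^-4 × 2.307 × 10^6 × 34 = 17250 m³
Total ΔV = 1.259 × 10^6 + 17250 = 1.277 × 10^6 m³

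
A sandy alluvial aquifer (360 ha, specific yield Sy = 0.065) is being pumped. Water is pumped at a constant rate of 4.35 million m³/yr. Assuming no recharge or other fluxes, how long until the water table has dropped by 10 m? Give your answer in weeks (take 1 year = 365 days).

t ≈ 28 weeks

A = 360 ha = 3.6 × 10^6 m²
ΔV = Sy × A × Δh = 0.065 × 3.6 × 10^6 × 10 = 2.34 × 10^6 m³
Q = 4.35 million m³/yr = 11920 m³/d
t = ΔV / Q = 2.34 × 10^6 m³ / 11920 m³/d = 196.3 d
t = 196.3 d ≈ 28.05 weeks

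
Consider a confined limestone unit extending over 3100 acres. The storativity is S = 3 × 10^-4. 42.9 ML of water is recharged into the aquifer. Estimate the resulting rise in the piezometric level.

Δh ≈ 11.4 m

A = 3100 acres = 1.255 × 10^7 m²
ΔV = 42.9 ML = 42900 m³
Δh = ΔV / (S × A) = 42900 m³ / (3 × 10^-4 × 1.255 × 10^7 m²) = 11.4 m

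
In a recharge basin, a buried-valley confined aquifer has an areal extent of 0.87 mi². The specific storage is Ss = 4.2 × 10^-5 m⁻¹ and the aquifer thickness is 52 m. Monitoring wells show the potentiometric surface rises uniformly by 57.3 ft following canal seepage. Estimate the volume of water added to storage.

ΔV ≈ 85900 m³

S = Ss × b = 4.2 × 10^-5 m⁻¹ × 52 m = 2.184 × 10^-3
A = 0.87 mi² = 2.253 × 10^6 m²
Δh = 57.3 ft = 17.47 m
ΔV = S × A × Δh = 0.002184 × 2.253 × 10^6 m² × 17.47 m = 85950 m³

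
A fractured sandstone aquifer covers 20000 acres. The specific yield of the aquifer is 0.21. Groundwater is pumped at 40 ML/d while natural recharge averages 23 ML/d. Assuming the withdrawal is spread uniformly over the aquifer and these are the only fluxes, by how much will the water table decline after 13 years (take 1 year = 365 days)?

A = 20000 acres = 8.094 × 10^7 m²
Net abstraction = 40 − 23 = 17 ML/d
Q_net = 17 ML/d = 17000 m³/d
t = 13 years = 4745 d
ΔV = Q × t = 17000 m³/d × 4745 d = 8.066 × 10^7 m³
Δh = ΔV / (Sy × A) = 8.066 × 10^7 / (0.21 × 8.094 × 10^7) = 4.746 m

Δh ≈ 4.75 m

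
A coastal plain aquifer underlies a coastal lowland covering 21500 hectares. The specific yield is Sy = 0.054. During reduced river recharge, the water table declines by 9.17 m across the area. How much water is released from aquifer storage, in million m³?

ΔV ≈ 106 million m³

A = 21500 hectares = 2.15 × 10^8 m²
ΔV = Sy × A × Δh = 0.054 × 2.15 × 10^8 m² × 9.17 m = 1.065 × 10^8 m³
ΔV = 1.065 × 10^8 m³ = 106.5 million m³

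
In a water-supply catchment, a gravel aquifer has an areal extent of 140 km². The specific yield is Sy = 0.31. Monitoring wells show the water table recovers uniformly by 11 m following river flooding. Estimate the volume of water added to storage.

ΔV ≈ 4.77 × 10^8 m³

A = 140 km² = 1.4 × 10^8 m²
ΔV = Sy × A × Δh = 0.31 × 1.4 × 10^8 m² × 11 m = 4.774 × 10^8 m³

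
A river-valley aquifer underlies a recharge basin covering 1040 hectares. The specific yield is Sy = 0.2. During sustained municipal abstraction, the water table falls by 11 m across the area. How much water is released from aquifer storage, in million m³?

ΔV ≈ 22.9 million m³

A = 1040 hectares = 1.04 × 10^7 m²
ΔV = Sy × A × Δh = 0.2 × 1.04 × 10^7 m² × 11 m = 2.288 × 10^7 m³
ΔV = 2.288 × 10^7 m³ = 22.88 million m³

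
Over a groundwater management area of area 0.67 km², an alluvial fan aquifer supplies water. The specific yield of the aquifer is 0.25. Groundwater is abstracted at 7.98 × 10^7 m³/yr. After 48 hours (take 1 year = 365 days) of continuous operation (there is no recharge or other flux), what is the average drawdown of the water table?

Δh ≈ 2.61 m

A = 0.67 km² = 6.7 × 10^5 m²
Q = 7.98 × 10^7 m³/yr = 2.186 × 10^5 m³/d
t = 48 hours = 2 d
ΔV = Q × t = 2.186 × 10^5 m³/d × 2 d = 4.373 × 10^5 m³
Δh = ΔV / (Sy × A) = 4.373 × 10^5 / (0.25 × 6.7 × 10^5) = 2.611 m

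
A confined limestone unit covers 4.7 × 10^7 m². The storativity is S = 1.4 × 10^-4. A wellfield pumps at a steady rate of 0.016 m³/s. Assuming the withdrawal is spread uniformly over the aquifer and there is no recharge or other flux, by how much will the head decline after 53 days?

Δh ≈ 11.1 m

Q = 0.016 m³/s = 1382 m³/d
ΔV = Q × t = 1382 m³/d × 53 d = 73270 m³
Δh = ΔV / (S × A) = 73270 / (1.4 × 10^-4 × 4.7 × 10^7) = 11.13 m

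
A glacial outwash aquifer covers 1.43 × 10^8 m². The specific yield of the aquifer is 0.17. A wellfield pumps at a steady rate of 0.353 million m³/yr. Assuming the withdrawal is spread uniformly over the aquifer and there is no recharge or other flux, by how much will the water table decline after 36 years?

Q = 0.353 million m³/yr = 967.1 m³/d
t = 36 years = 13140 d
ΔV = Q × t = 967.1 m³/d × 13140 d = 1.271 × 10^7 m³
Δh = ΔV / (Sy × A) = 1.271 × 10^7 / (0.17 × 1.43 × 10^8) = 0.5227 m

Δh ≈ 0.523 m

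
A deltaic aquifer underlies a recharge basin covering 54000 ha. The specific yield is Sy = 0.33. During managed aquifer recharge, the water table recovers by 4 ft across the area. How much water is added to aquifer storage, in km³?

ΔV ≈ 0.217 km³

A = 54000 ha = 5.4 × 10^8 m²
Δh = 4 ft = 1.219 m
ΔV = Sy × A × Δh = 0.33 × 5.4 × 10^8 m² × 1.219 m = 2.173 × 10^8 m³
ΔV = 2.173 × 10^8 m³ = 0.2173 km³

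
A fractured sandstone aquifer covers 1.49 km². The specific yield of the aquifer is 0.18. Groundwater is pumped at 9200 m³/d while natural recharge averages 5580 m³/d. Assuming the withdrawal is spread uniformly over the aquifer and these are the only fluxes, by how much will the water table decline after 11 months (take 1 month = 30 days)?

Δh ≈ 4.45 m

A = 1.49 km² = 1.49 × 10^6 m²
Net abstraction = 9200 − 5580 = 3620 m³/d
t = 11 months = 330 d
ΔV = Q × t = 3620 m³/d × 330 d = 1.195 × 10^6 m³
Δh = ΔV / (Sy × A) = 1.195 × 10^6 / (0.18 × 1.49 × 10^6) = 4.454 m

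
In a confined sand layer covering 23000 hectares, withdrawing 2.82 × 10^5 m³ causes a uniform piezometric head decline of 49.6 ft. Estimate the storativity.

S ≈ 8.1 × 10^-5

A = 23000 hectares = 2.3 × 10^8 m²
Δh = 49.6 ft = 15.12 m
S = ΔV / (A × Δh) = 2.82 × 10^5 m³ / (2.3 × 10^8 m² × 15.12 m) = 8.11 × 10^-5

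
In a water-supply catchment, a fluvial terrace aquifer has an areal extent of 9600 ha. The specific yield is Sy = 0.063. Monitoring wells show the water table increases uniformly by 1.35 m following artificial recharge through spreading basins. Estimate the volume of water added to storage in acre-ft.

A = 9600 ha = 9.6 × 10^7 m²
ΔV = Sy × A × Δh = 0.063 × 9.6 × 10^7 m² × 1.35 m = 8.165 × 10^6 m³
ΔV = 8.165 × 10^6 m³ = 6619 acre-ft

ΔV ≈ 6620 acre-ft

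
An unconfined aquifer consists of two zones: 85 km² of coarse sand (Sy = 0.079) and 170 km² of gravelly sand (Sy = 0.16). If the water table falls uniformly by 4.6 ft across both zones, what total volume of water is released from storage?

ΔV ≈ 4.76 × 10^7 m³

A₁ = 85 km² = 8.5 × 10^7 m²; A₂ = 170 km² = 1.7 × 10^8 m²
Δh = 4.6 ft = 1.402 m
ΔV₁ = 0.079 × 8.5 × 10^7 × 1.402 = 9.415 × 10^6 m³
ΔV₂ = 0.16 × 1.7 × 10^8 × 1.402 = 3.814 × 10^7 m³
ΔV = ΔV₁ + ΔV₂ = 4.755 × 10^7 m³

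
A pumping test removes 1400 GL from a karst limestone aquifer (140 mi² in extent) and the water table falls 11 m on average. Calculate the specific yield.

Sy ≈ 0.35

A = 140 mi² = 3.626 × 10^8 m²
ΔV = 1400 GL = 1.4 × 10^9 m³
Sy = ΔV / (A × Δh) = 1.4 × 10^9 m³ / (3.626 × 10^8 m² × 11 m) = 0.351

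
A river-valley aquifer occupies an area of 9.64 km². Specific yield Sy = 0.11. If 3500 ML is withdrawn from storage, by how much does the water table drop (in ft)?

A = 9.64 km² = 9.64 × 10^6 m²
ΔV = 3500 ML = 3.5 × 10^6 m³
Δh = ΔV / (Sy × A) = 3.5 × 10^6 m³ / (0.11 × 9.64 × 10^6 m²) = 3.301 m
Δh = 3.301 m = 10.83 ft

Δh ≈ 10.8 ft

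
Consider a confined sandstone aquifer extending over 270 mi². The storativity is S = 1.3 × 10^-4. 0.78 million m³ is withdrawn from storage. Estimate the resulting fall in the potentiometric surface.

Δh ≈ 8.58 m

A = 270 mi² = 6.993 × 10^8 m²
ΔV = 0.78 million m³ = 7.8 × 10^5 m³
Δh = ΔV / (S × A) = 7.8 × 10^5 m³ / (1.3 × 10^-4 × 6.993 × 10^8 m²) = 8.58 m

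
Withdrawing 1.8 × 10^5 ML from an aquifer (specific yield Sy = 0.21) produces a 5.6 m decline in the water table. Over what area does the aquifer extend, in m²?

ΔV = 1.8 × 10^5 ML = 1.8 × 10^8 m³
A = ΔV / (Sy × Δh) = 1.8 × 10^8 / (0.21 × 5.6) = 1.531 × 10^8 m²

A ≈ 1.53 × 10^8 m²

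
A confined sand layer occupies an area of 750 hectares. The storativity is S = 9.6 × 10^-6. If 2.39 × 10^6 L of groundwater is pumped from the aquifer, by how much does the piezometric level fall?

A = 750 hectares = 7.5 × 10^6 m²
ΔV = 2.39 × 10^6 L = 2390 m³
Δh = ΔV / (S × A) = 2390 m³ / (9.6 × 10^-6 × 7.5 × 10^6 m²) = 33.19 m

Δh ≈ 33.2 m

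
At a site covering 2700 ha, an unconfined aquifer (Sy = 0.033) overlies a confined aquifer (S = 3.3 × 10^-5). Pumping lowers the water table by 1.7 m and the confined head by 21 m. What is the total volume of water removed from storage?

A = 2700 ha = 2.7 × 10^7 m²
Unconfined: ΔV_u = Sy × A × Δh_u = 0.033 × 2.7 × 10^7 × 1.7 = 1.515 × 10^6 m³
Confined: ΔV_c = S × A × Δh_c = 3.3 × 10^-5 × 2.7 × 10^7 × 21 = 18710 m³
Total ΔV = 1.515 × 10^6 + 18710 = 1.533 × 10^6 m³

ΔV ≈ 1.53 × 10^6 m³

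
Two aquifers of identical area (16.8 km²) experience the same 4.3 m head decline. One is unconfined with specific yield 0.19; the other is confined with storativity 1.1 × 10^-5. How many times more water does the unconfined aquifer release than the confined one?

A = 16.8 km² = 1.68 × 10^7 m²
Unconfined: ΔV_u = Sy × A × Δh = 0.19 × 1.68 × 10^7 × 4.3 = 1.373 × 10^7 m³
Confined: ΔV_c = S × A × Δh = 1.1 × 10^-5 × 1.68 × 10^7 × 4.3 = 794.6 m³
Ratio = ΔV_u / ΔV_c = Sy / S = 0.19 / 1.1 × 10^-5 = 17270

ΔV_u / ΔV_c ≈ 17300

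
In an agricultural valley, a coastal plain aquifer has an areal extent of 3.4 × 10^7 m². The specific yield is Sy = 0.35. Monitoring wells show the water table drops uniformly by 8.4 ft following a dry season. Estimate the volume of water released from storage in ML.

Δh = 8.4 ft = 2.56 m
ΔV = Sy × A × Δh = 0.35 × 3.4 × 10^7 m² × 2.56 m = 3.047 × 10^7 m³
ΔV = 3.047 × 10^7 m³ = 30470 ML

ΔV ≈ 30500 ML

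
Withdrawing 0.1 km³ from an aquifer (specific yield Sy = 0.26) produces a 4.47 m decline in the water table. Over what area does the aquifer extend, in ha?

ΔV = 0.1 km³ = 1 × 10^8 m³
A = ΔV / (Sy × Δh) = 1 × 10^8 / (0.26 × 4.47) = 8.604 × 10^7 m²
A = 8.604 × 10^7 m² = 8604 ha

A ≈ 8600 ha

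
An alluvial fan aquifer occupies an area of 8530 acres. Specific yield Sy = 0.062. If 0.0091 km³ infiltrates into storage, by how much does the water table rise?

A = 8530 acres = 3.452 × 10^7 m²
ΔV = 0.0091 km³ = 9.1 × 10^6 m³
Δh = ΔV / (Sy × A) = 9.1 × 10^6 m³ / (0.062 × 3.452 × 10^7 m²) = 4.252 m

Δh ≈ 4.25 m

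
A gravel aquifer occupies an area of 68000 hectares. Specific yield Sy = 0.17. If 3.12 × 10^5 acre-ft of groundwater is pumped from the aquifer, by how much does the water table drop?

Δh ≈ 3.33 m

A = 68000 hectares = 6.8 × 10^8 m²
ΔV = 3.12 × 10^5 acre-ft = 3.848 × 10^8 m³
Δh = ΔV / (Sy × A) = 3.848 × 10^8 m³ / (0.17 × 6.8 × 10^8 m²) = 3.329 m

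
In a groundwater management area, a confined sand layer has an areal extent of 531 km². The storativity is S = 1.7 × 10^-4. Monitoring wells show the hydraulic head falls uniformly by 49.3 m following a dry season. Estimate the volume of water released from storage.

ΔV ≈ 4.45 × 10^6 m³

A = 531 km² = 5.31 × 10^8 m²
ΔV = S × A × Δh = 1.7 × 10^-4 × 5.31 × 10^8 m² × 49.3 m = 4.45 × 10^6 m³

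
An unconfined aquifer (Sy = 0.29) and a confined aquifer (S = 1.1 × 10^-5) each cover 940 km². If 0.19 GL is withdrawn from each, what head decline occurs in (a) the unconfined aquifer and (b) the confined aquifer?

A = 940 km² = 9.4 × 10^8 m²
ΔV = 0.19 GL = 1.9 × 10^5 m³
Unconfined: Δh_u = ΔV/(Sy·A) = 1.9 × 10^5/(0.29 × 9.4 × 10^8) = 6.97 × 10^-4 m
Confined: Δh_c = ΔV/(S·A) = 1.9 × 10^5/(1.1 × 10^-5 × 9.4 × 10^8) = 18.38 m

Δh_u ≈ 6.97 × 10^-4 m; Δh_c ≈ 18.4 m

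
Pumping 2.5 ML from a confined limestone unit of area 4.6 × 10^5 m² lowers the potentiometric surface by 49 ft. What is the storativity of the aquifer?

S ≈ 3.6 × 10^-4

Δh = 49 ft = 14.94 m
ΔV = 2.5 ML = 2500 m³
S = ΔV / (A × Δh) = 2500 m³ / (4.6 × 10^5 m² × 14.94 m) = 3.639 × 10^-4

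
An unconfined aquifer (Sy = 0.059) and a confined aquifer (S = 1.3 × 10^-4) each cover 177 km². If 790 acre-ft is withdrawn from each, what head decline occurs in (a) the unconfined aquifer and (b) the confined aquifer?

A = 177 km² = 1.77 × 10^8 m²
ΔV = 790 acre-ft = 9.745 × 10^5 m³
Unconfined: Δh_u = ΔV/(Sy·A) = 9.745 × 10^5/(0.059 × 1.77 × 10^8) = 0.09331 m
Confined: Δh_c = ΔV/(S·A) = 9.745 × 10^5/(1.3 × 10^-4 × 1.77 × 10^8) = 42.35 m

Δh_u ≈ 0.0933 m; Δh_c ≈ 42.3 m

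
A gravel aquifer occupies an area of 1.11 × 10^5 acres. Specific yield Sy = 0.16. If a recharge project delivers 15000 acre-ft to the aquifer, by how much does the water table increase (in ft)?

Δh ≈ 0.845 ft

A = 1.11 × 10^5 acres = 4.492 × 10^8 m²
ΔV = 15000 acre-ft = 1.85 × 10^7 m³
Δh = ΔV / (Sy × A) = 1.85 × 10^7 m³ / (0.16 × 4.492 × 10^8 m²) = 0.2574 m
Δh = 0.2574 m = 0.8446 ft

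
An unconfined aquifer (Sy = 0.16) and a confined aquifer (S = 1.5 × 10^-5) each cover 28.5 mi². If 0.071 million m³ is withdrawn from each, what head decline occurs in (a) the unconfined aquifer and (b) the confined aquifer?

A = 28.5 mi² = 7.381 × 10^7 m²
ΔV = 0.071 million m³ = 71000 m³
Unconfined: Δh_u = ΔV/(Sy·A) = 71000/(0.16 × 7.381 × 10^7) = 0.006012 m
Confined: Δh_c = ΔV/(S·A) = 71000/(1.5 × 10^-5 × 7.381 × 10^7) = 64.12 m

Δh_u ≈ 0.00601 m; Δh_c ≈ 64.1 m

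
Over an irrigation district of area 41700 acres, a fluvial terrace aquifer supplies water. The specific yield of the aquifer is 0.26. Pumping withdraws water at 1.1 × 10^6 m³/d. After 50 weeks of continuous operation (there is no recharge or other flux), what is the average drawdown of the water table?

Δh ≈ 8.77 m

A = 41700 acres = 1.688 × 10^8 m²
t = 50 weeks = 350 d
ΔV = Q × t = 1.1 × 10^6 m³/d × 350 d = 3.85 × 10^8 m³
Δh = ΔV / (Sy × A) = 3.85 × 10^8 / (0.26 × 1.688 × 10^8) = 8.775 m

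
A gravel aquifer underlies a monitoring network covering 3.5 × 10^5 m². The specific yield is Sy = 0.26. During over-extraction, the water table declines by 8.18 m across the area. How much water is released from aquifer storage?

ΔV = Sy × A × Δh = 0.26 × 3.5 × 10^5 m² × 8.18 m = 7.444 × 10^5 m³

ΔV ≈ 7.44 × 10^5 m³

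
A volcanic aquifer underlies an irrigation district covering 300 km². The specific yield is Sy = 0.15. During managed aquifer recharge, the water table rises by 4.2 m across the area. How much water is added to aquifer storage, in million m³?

ΔV ≈ 189 million m³

A = 300 km² = 3 × 10^8 m²
ΔV = Sy × A × Δh = 0.15 × 3 × 10^8 m² × 4.2 m = 1.89 × 10^8 m³
ΔV = 1.89 × 10^8 m³ = 189 million m³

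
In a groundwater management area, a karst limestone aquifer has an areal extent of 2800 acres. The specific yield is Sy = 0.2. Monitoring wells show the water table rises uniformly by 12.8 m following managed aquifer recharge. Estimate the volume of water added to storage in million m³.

A = 2800 acres = 1.133 × 10^7 m²
ΔV = Sy × A × Δh = 0.2 × 1.133 × 10^7 m² × 12.8 m = 2.901 × 10^7 m³
ΔV = 2.901 × 10^7 m³ = 29.01 million m³

ΔV ≈ 29 million m³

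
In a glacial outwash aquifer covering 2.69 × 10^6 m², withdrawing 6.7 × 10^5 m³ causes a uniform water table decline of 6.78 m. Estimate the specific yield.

Sy ≈ 0.037

Sy = ΔV / (A × Δh) = 6.7 × 10^5 m³ / (2.69 × 10^6 m² × 6.78 m) = 0.03674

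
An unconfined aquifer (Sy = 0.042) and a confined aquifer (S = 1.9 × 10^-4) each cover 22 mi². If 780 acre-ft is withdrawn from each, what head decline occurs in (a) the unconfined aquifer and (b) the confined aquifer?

A = 22 mi² = 5.698 × 10^7 m²
ΔV = 780 acre-ft = 9.621 × 10^5 m³
Unconfined: Δh_u = ΔV/(Sy·A) = 9.621 × 10^5/(0.042 × 5.698 × 10^7) = 0.402 m
Confined: Δh_c = ΔV/(S·A) = 9.621 × 10^5/(1.9 × 10^-4 × 5.698 × 10^7) = 88.87 m

Δh_u ≈ 0.402 m; Δh_c ≈ 88.9 m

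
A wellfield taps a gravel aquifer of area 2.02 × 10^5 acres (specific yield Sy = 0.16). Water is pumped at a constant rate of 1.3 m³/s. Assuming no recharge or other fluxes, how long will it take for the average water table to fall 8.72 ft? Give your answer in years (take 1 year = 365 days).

t ≈ 8.48 years

A = 2.02 × 10^5 acres = 8.175 × 10^8 m²
Δh = 8.72 ft = 2.658 m
ΔV = Sy × A × Δh = 0.16 × 8.175 × 10^8 × 2.658 = 3.476 × 10^8 m³
Q = 1.3 m³/s = 1.123 × 10^5 m³/d
t = ΔV / Q = 3.476 × 10^8 m³ / 1.123 × 10^5 m³/d = 3095 d
t = 3095 d ≈ 8.48 years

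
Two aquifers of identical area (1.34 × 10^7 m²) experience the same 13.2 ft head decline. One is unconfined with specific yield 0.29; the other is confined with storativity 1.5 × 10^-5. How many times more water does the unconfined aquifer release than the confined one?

Δh = 13.2 ft = 4.023 m
Unconfined: ΔV_u = Sy × A × Δh = 0.29 × 1.34 × 10^7 × 4.023 = 1.563 × 10^7 m³
Confined: ΔV_c = S × A × Δh = 1.5 × 10^-5 × 1.34 × 10^7 × 4.023 = 808.7 m³
Ratio = ΔV_u / ΔV_c = Sy / S = 0.29 / 1.5 × 10^-5 = 19330

ΔV_u / ΔV_c ≈ 19300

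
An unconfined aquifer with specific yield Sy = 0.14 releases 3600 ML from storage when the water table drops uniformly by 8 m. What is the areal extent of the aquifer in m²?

ΔV = 3600 ML = 3.6 × 10^6 m³
A = ΔV / (Sy × Δh) = 3.6 × 10^6 / (0.14 × 8) = 3.214 × 10^6 m²

A ≈ 3.21 × 10^6 m²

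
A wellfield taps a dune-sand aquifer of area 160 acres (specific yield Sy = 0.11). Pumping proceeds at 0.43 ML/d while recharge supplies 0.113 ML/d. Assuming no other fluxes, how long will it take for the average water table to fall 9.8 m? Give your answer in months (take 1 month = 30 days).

t ≈ 73.4 months

A = 160 acres = 6.475 × 10^5 m²
ΔV = Sy × A × Δh = 0.11 × 6.475 × 10^5 × 9.8 = 6.98 × 10^5 m³
Net withdrawal = 0.43 − 0.113 = 0.317 ML/d = 317 m³/d
t = ΔV / Q = 6.98 × 10^5 m³ / 317 m³/d = 2202 d
t = 2202 d ≈ 73.4 months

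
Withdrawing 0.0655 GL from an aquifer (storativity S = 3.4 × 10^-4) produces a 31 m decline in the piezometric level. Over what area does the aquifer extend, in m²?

ΔV = 0.0655 GL = 65500 m³
A = ΔV / (S × Δh) = 65500 / (3.4 × 10^-4 × 31) = 6.214 × 10^6 m²

A ≈ 6.21 × 10^6 m²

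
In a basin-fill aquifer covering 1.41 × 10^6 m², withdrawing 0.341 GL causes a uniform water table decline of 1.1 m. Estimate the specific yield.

ΔV = 0.341 GL = 3.41 × 10^5 m³
Sy = ΔV / (A × Δh) = 3.41 × 10^5 m³ / (1.41 × 10^6 m² × 1.1 m) = 0.2199

Sy ≈ 0.22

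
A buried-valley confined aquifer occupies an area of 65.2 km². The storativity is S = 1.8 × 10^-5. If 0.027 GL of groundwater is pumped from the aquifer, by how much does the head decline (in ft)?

A = 65.2 km² = 6.52 × 10^7 m²
ΔV = 0.027 GL = 27000 m³
Δh = ΔV / (S × A) = 27000 m³ / (1.8 × 10^-5 × 6.52 × 10^7 m²) = 23.01 m
Δh = 23.01 m = 75.48 ft

Δh ≈ 75.5 ft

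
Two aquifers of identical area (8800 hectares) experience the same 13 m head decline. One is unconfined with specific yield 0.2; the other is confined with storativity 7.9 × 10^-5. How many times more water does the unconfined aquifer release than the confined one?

ΔV_u / ΔV_c ≈ 2530

A = 8800 hectares = 8.8 × 10^7 m²
Unconfined: ΔV_u = Sy × A × Δh = 0.2 × 8.8 × 10^7 × 13 = 2.288 × 10^8 m³
Confined: ΔV_c = S × A × Δh = 7.9 × 10^-5 × 8.8 × 10^7 × 13 = 90380 m³
Ratio = ΔV_u / ΔV_c = Sy / S = 0.2 / 7.9 × 10^-5 = 2532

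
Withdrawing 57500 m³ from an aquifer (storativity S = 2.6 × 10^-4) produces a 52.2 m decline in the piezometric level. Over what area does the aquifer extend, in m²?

A ≈ 4.24 × 10^6 m²

A = ΔV / (S × Δh) = 57500 / (2.6 × 10^-4 × 52.2) = 4.237 × 10^6 m²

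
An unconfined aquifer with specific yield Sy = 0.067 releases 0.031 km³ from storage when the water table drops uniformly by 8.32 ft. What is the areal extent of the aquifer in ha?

Δh = 8.32 ft = 2.536 m
ΔV = 0.031 km³ = 3.1 × 10^7 m³
A = ΔV / (Sy × Δh) = 3.1 × 10^7 / (0.067 × 2.536) = 1.825 × 10^8 m²
A = 1.825 × 10^8 m² = 18250 ha

A ≈ 18200 ha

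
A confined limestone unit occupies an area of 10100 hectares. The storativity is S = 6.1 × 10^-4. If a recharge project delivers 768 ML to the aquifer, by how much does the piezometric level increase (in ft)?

A = 10100 hectares = 1.01 × 10^8 m²
ΔV = 768 ML = 7.68 × 10^5 m³
Δh = ΔV / (S × A) = 7.68 × 10^5 m³ / (6.1 × 10^-4 × 1.01 × 10^8 m²) = 12.47 m
Δh = 12.47 m = 40.9 ft

Δh ≈ 40.9 ft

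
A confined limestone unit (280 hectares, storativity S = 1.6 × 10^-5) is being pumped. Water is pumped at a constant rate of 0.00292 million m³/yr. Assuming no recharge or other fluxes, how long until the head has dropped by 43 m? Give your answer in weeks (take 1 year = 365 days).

A = 280 hectares = 2.8 × 10^6 m²
ΔV = S × A × Δh = 1.6 × 10^-5 × 2.8 × 10^6 × 43 = 1926 m³
Q = 0.00292 million m³/yr = 8 m³/d
t = ΔV / Q = 1926 m³ / 8 m³/d = 240.8 d
t = 240.8 d ≈ 34.4 weeks

t ≈ 34.4 weeks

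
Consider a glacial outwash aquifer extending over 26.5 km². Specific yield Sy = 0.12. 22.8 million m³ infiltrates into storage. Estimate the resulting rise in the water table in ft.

Δh ≈ 23.5 ft

A = 26.5 km² = 2.65 × 10^7 m²
ΔV = 22.8 million m³ = 2.28 × 10^7 m³
Δh = ΔV / (Sy × A) = 2.28 × 10^7 m³ / (0.12 × 2.65 × 10^7 m²) = 7.17 m
Δh = 7.17 m = 23.52 ft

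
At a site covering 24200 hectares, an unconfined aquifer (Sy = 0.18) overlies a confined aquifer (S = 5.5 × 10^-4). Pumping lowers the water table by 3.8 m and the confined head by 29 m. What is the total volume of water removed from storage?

A = 24200 hectares = 2.42 × 10^8 m²
Unconfined: ΔV_u = Sy × A × Δh_u = 0.18 × 2.42 × 10^8 × 3.8 = 1.655 × 10^8 m³
Confined: ΔV_c = S × A × Δh_c = 5.5 × 10^-4 × 2.42 × 10^8 × 29 = 3.86 × 10^6 m³
Total ΔV = 1.655 × 10^8 + 3.86 × 10^6 = 1.694 × 10^8 m³

ΔV ≈ 1.69 × 10^8 m³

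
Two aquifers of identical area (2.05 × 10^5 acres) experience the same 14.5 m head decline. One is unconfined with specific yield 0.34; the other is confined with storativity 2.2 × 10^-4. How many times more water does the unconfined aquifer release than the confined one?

A = 2.05 × 10^5 acres = 8.296 × 10^8 m²
Unconfined: ΔV_u = Sy × A × Δh = 0.34 × 8.296 × 10^8 × 14.5 = 4.09 × 10^9 m³
Confined: ΔV_c = S × A × Δh = 2.2 × 10^-4 × 8.296 × 10^8 × 14.5 = 2.646 × 10^6 m³
Ratio = ΔV_u / ΔV_c = Sy / S = 0.34 / 2.2 × 10^-4 = 1545

ΔV_u / ΔV_c ≈ 1550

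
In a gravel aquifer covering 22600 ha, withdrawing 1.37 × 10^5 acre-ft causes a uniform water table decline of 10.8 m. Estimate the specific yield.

A = 22600 ha = 2.26 × 10^8 m²
ΔV = 1.37 × 10^5 acre-ft = 1.69 × 10^8 m³
Sy = ΔV / (A × Δh) = 1.69 × 10^8 m³ / (2.26 × 10^8 m² × 10.8 m) = 0.06923

Sy ≈ 0.069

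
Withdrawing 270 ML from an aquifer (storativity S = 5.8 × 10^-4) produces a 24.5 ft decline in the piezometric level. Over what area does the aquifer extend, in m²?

A ≈ 6.23 × 10^7 m²

Δh = 24.5 ft = 7.468 m
ΔV = 270 ML = 2.7 × 10^5 m³
A = ΔV / (S × Δh) = 2.7 × 10^5 / (5.8 × 10^-4 × 7.468) = 6.234 × 10^7 m²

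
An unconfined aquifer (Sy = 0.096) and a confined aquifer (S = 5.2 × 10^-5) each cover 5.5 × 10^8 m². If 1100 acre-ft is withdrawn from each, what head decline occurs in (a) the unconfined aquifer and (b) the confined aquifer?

ΔV = 1100 acre-ft = 1.357 × 10^6 m³
Unconfined: Δh_u = ΔV/(Sy·A) = 1.357 × 10^6/(0.096 × 5.5 × 10^8) = 0.0257 m
Confined: Δh_c = ΔV/(S·A) = 1.357 × 10^6/(5.2 × 10^-5 × 5.5 × 10^8) = 47.44 m

Δh_u ≈ 0.0257 m; Δh_c ≈ 47.4 m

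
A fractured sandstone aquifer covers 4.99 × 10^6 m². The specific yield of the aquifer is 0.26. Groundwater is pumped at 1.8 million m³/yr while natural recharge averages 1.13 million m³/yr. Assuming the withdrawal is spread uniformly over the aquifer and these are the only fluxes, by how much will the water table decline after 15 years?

Δh ≈ 7.75 m

Net abstraction = 1.8 − 1.13 = 0.67 million m³/yr
Q_net = 0.67 million m³/yr = 1836 m³/d
t = 15 years = 5475 d
ΔV = Q × t = 1836 m³/d × 5475 d = 1.005 × 10^7 m³
Δh = ΔV / (Sy × A) = 1.005 × 10^7 / (0.26 × 4.99 × 10^6) = 7.746 m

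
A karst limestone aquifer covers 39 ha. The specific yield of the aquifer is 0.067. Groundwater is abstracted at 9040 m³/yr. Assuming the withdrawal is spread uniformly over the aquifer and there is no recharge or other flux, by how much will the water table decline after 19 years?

Δh ≈ 6.57 m

A = 39 ha = 3.9 × 10^5 m²
Q = 9040 m³/yr = 24.77 m³/d
t = 19 years = 6935 d
ΔV = Q × t = 24.77 m³/d × 6935 d = 1.718 × 10^5 m³
Δh = ΔV / (Sy × A) = 1.718 × 10^5 / (0.067 × 3.9 × 10^5) = 6.573 m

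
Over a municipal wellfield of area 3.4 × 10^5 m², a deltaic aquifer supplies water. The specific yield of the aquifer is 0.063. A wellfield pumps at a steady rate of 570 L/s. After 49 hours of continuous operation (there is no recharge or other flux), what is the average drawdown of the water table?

Δh ≈ 4.69 m

Q = 570 L/s = 49250 m³/d
t = 49 hours = 2.042 d
ΔV = Q × t = 49250 m³/d × 2.042 d = 1.005 × 10^5 m³
Δh = ΔV / (Sy × A) = 1.005 × 10^5 / (0.063 × 3.4 × 10^5) = 4.694 m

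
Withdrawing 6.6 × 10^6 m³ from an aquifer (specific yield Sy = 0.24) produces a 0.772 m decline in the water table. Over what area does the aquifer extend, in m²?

A ≈ 3.56 × 10^7 m²

A = ΔV / (Sy × Δh) = 6.6 × 10^6 / (0.24 × 0.772) = 3.562 × 10^7 m²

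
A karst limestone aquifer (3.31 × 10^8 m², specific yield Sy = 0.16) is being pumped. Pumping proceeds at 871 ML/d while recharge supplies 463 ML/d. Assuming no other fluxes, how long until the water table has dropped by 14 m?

t ≈ 1820 days

ΔV = Sy × A × Δh = 0.16 × 3.31 × 10^8 × 14 = 7.414 × 10^8 m³
Net withdrawal = 871 − 463 = 408 ML/d = 4.08 × 10^5 m³/d
t = ΔV / Q = 7.414 × 10^8 m³ / 4.08 × 10^5 m³/d = 1817 d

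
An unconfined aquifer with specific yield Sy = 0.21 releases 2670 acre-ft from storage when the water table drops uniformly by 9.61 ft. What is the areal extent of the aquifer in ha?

A ≈ 535 ha

Δh = 9.61 ft = 2.929 m
ΔV = 2670 acre-ft = 3.293 × 10^6 m³
A = ΔV / (Sy × Δh) = 3.293 × 10^6 / (0.21 × 2.929) = 5.354 × 10^6 m²
A = 5.354 × 10^6 m² = 535.4 ha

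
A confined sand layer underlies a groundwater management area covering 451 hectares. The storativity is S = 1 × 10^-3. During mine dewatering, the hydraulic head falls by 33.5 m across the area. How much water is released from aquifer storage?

A = 451 hectares = 4.51 × 10^6 m²
ΔV = S × A × Δh = 0.001 × 4.51 × 10^6 m² × 33.5 m = 1.511 × 10^5 m³

ΔV ≈ 1.51 × 10^5 m³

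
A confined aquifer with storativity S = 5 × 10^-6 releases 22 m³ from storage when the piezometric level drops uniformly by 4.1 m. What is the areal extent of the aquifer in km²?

A = ΔV / (S × Δh) = 22 / (5 × 10^-6 × 4.1) = 1.073 × 10^6 m²
A = 1.073 × 10^6 m² = 1.073 km²

A ≈ 1.07 km²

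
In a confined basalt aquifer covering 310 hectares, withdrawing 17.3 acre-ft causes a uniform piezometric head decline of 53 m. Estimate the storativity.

S ≈ 1.3 × 10^-4

A = 310 hectares = 3.1 × 10^6 m²
ΔV = 17.3 acre-ft = 21340 m³
S = ΔV / (A × Δh) = 21340 m³ / (3.1 × 10^6 m² × 53 m) = 1.299 × 10^-4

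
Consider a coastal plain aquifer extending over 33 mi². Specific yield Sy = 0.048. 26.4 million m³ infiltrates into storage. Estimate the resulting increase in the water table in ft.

Δh ≈ 21.1 ft

A = 33 mi² = 8.547 × 10^7 m²
ΔV = 26.4 million m³ = 2.64 × 10^7 m³
Δh = ΔV / (Sy × A) = 2.64 × 10^7 m³ / (0.048 × 8.547 × 10^7 m²) = 6.435 m
Δh = 6.435 m = 21.11 ft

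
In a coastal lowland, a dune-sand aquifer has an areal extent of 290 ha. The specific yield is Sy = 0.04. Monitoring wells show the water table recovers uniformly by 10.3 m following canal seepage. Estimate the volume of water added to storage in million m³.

ΔV ≈ 1.19 million m³

A = 290 ha = 2.9 × 10^6 m²
ΔV = Sy × A × Δh = 0.04 × 2.9 × 10^6 m² × 10.3 m = 1.195 × 10^6 m³
ΔV = 1.195 × 10^6 m³ = 1.195 million m³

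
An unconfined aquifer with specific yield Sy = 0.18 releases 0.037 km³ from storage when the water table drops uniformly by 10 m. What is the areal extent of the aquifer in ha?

A ≈ 2060 ha

ΔV = 0.037 km³ = 3.7 × 10^7 m³
A = ΔV / (Sy × Δh) = 3.7 × 10^7 / (0.18 × 10) = 2.056 × 10^7 m²
A = 2.056 × 10^7 m² = 2056 ha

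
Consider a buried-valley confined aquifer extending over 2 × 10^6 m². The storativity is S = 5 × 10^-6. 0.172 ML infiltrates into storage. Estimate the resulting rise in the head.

ΔV = 0.172 ML = 172 m³
Δh = ΔV / (S × A) = 172 m³ / (5 × 10^-6 × 2 × 10^6 m²) = 17.2 m

Δh ≈ 17.2 m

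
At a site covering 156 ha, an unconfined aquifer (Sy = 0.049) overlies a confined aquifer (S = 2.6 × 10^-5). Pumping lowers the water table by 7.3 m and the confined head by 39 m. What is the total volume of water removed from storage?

ΔV ≈ 5.6 × 10^5 m³

A = 156 ha = 1.56 × 10^6 m²
Unconfined: ΔV_u = Sy × A × Δh_u = 0.049 × 1.56 × 10^6 × 7.3 = 5.58 × 10^5 m³
Confined: ΔV_c = S × A × Δh_c = 2.6 × 10^-5 × 1.56 × 10^6 × 39 = 1582 m³
Total ΔV = 5.58 × 10^5 + 1582 = 5.596 × 10^5 m³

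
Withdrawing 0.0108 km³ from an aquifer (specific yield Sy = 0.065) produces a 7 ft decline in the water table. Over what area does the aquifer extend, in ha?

Δh = 7 ft = 2.134 m
ΔV = 0.0108 km³ = 1.08 × 10^7 m³
A = ΔV / (Sy × Δh) = 1.08 × 10^7 / (0.065 × 2.134) = 7.787 × 10^7 m²
A = 7.787 × 10^7 m² = 7787 ha

A ≈ 7790 ha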